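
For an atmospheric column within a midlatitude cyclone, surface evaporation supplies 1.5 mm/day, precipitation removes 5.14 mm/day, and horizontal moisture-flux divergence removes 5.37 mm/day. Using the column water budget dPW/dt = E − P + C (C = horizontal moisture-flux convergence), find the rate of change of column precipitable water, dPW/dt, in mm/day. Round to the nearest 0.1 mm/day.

dPW/dt ≈ -9.0 mm/day

dPW/dt = E − P + C = 1.5 − 5.14 + (-5.37) = -9.0 mm/day.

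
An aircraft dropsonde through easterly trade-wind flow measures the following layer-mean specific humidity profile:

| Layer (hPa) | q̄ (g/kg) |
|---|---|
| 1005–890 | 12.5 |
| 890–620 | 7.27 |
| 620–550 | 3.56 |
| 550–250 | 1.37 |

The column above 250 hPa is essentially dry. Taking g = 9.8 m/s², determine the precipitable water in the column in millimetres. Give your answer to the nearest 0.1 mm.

Precipitable water is the column-integrated vapour mass per unit area: PW = (1/g) Σ q̄ Δp, with q in kg/kg and Δp in Pa (1 kg/m² of water = 1 mm).
Layer 1005–890 hPa: Δp = 115 hPa = 11500 Pa, q̄ = 0.0125 kg/kg → 0.0125 × 11500 / 9.8 = 14.67 mm
Layer 890–620 hPa: Δp = 270 hPa = 27000 Pa, q̄ = 0.00727 kg/kg → 0.00727 × 27000 / 9.8 = 20.03 mm
Layer 620–550 hPa: Δp = 70 hPa = 7000 Pa, q̄ = 0.00356 kg/kg → 0.00356 × 7000 / 9.8 = 2.54 mm
Layer 550–250 hPa: Δp = 300 hPa = 30000 Pa, q̄ = 0.00137 kg/kg → 0.00137 × 30000 / 9.8 = 4.19 mm
PW = 14.67 + 20.03 + 2.54 + 4.19 = 41.43 ≈ 41.4 mm.

PW ≈ 41.4 mm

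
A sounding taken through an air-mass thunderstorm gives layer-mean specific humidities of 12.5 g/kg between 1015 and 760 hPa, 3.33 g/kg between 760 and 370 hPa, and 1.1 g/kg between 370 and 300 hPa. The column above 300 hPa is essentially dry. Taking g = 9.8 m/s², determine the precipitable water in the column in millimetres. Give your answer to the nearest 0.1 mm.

PW ≈ 46.6 mm

Precipitable water is the column-integrated vapour mass per unit area: PW = (1/g) Σ q̄ Δp, with q in kg/kg and Δp in Pa (1 kg/m² of water = 1 mm).
Layer 1015–760 hPa: Δp = 255 hPa = 25500 Pa, q̄ = 0.0125 kg/kg → 0.0125 × 25500 / 9.8 = 32.53 mm
Layer 760–370 hPa: Δp = 390 hPa = 39000 Pa, q̄ = 0.00333 kg/kg → 0.00333 × 39000 / 9.8 = 13.25 mm
Layer 370–300 hPa: Δp = 70 hPa = 7000 Pa, q̄ = 0.0011 kg/kg → 0.0011 × 7000 / 9.8 = 0.79 mm
PW = 32.53 + 13.25 + 0.79 = 46.57 ≈ 46.6 mm.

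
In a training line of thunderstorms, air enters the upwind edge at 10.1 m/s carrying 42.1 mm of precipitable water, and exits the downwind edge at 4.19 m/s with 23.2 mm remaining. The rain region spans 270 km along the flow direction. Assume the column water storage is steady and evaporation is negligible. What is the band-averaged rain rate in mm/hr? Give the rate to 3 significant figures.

Column moisture flux per unit crosswind length is F = V × PW.
Inflow: F_in = 10.1 × 42.1 = 425.21 mm·m/s
Outflow: F_out = 4.19 × 23.2 = 97.208 mm·m/s
Steady-state rate R = (F_in − F_out)/L = (425.21 − 97.208) / 270000 m = 1.215e-03 mm/s.
R = 1.215e-03 × 3600 = 4.37 mm/hr.

R ≈ 4.37 mm/hr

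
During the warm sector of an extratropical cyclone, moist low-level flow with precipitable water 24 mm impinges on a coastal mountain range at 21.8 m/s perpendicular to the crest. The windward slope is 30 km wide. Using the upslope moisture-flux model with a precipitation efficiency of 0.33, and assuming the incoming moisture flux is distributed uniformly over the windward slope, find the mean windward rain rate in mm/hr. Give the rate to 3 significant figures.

Incoming column moisture flux per unit ridge length: F = V × PW = 21.8 × 24 = 523.2 mm·m/s.
Spread over the 30 km slope with efficiency ε = 0.33: R = ε·F/W = 0.33 × 523.2 / 30000 m = 5.755e-03 mm/s.
R = 5.755e-03 × 3600 = 20.7 mm/hr.

R ≈ 20.7 mm/hr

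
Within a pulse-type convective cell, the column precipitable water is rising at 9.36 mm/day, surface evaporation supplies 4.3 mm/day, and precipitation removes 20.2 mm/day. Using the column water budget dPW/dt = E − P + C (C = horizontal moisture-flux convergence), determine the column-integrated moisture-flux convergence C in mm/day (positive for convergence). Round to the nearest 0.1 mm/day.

dPW/dt = +9.36 mm/day.
C = dPW/dt − E + P = (+9.36) − 4.3 + 20.2 = 25.3 mm/day.

C ≈ 25.3 mm/day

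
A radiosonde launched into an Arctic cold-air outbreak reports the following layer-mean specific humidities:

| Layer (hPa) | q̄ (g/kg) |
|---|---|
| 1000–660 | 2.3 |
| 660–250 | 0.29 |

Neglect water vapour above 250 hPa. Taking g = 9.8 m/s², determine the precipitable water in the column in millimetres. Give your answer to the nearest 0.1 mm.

Precipitable water is the column-integrated vapour mass per unit area: PW = (1/g) Σ q̄ Δp, with q in kg/kg and Δp in Pa (1 kg/m² of water = 1 mm).
Layer 1000–660 hPa: Δp = 340 hPa = 34000 Pa, q̄ = 0.0023 kg/kg → 0.0023 × 34000 / 9.8 = 7.98 mm
Layer 660–250 hPa: Δp = 410 hPa = 41000 Pa, q̄ = 0.00029 kg/kg → 0.00029 × 41000 / 9.8 = 1.21 mm
PW = 7.98 + 1.21 = 9.19 ≈ 9.2 mm.

PW ≈ 9.2 mm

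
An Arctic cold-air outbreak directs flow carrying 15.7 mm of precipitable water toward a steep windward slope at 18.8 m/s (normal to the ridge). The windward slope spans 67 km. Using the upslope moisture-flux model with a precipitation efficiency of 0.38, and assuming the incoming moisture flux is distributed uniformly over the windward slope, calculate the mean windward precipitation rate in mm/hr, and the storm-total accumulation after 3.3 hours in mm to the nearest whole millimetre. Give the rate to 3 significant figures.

R ≈ 6.03 mm/hr; total ≈ 20 mm

Incoming column moisture flux per unit ridge length: F = V × PW = 18.8 × 15.7 = 295.16 mm·m/s.
Spread over the 67 km slope with efficiency ε = 0.38: R = ε·F/W = 0.38 × 295.16 / 67000 m = 1.674e-03 mm/s.
R = 1.674e-03 × 3600 = 6.03 mm/hr.
Over 3.3 h: total = 6.03 × 3.3 = 19.899 ≈ 20 mm.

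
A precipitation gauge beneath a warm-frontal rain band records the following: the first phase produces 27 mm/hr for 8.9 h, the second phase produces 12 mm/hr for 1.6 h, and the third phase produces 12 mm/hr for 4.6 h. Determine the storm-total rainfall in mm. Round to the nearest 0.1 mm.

Total = Σ Rᵢ Δtᵢ = 27 × 8.9 + 12 × 1.6 + 12 × 4.6
      = 240.3 + 19.2 + 55.2 = 314.7 mm.

total ≈ 314.7 mm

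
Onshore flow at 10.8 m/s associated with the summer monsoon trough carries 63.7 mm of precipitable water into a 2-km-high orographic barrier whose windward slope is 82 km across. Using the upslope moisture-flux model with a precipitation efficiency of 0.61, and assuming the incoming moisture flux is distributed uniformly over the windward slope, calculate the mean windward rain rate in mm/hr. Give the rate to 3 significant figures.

Incoming column moisture flux per unit ridge length: F = V × PW = 10.8 × 63.7 = 687.96 mm·m/s.
Spread over the 82 km slope with efficiency ε = 0.61: R = ε·F/W = 0.61 × 687.96 / 82000 m = 5.118e-03 mm/s.
R = 5.118e-03 × 3600 = 18.4 mm/hr.

R ≈ 18.4 mm/hr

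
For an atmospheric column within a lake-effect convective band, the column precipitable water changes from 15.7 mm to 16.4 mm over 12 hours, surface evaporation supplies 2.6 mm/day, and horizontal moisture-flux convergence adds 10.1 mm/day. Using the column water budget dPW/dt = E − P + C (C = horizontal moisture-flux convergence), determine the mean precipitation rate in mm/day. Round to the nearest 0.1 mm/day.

P ≈ 11.3 mm/day

dPW/dt = (16.4 − 15.7) mm / (12/24 day) = +1.400 mm/day.
P = E + C − dPW/dt = 2.6 + (10.1) − (+1.400) = 11.3 mm/day.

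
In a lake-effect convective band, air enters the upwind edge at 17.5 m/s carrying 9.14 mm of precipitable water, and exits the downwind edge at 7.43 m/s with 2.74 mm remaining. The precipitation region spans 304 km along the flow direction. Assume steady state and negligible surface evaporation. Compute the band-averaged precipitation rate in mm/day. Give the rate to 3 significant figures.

R ≈ 39.7 mm/day

Column moisture flux per unit crosswind length is F = V × PW.
Inflow: F_in = 17.5 × 9.14 = 159.95 mm·m/s
Outflow: F_out = 7.43 × 2.74 = 20.3582 mm·m/s
Steady-state rate R = (F_in − F_out)/L = (159.95 − 20.3582) / 304000 m = 4.592e-04 mm/s.
R = 4.592e-04 × 3600 × 24 = 39.7 mm/day.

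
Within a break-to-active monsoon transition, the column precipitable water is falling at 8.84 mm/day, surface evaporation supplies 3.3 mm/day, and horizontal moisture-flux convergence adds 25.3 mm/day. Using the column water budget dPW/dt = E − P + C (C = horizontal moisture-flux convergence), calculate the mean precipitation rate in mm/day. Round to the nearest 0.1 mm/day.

P ≈ 37.4 mm/day

dPW/dt = -8.84 mm/day.
P = E + C − dPW/dt = 3.3 + (25.3) − (-8.84) = 37.4 mm/day.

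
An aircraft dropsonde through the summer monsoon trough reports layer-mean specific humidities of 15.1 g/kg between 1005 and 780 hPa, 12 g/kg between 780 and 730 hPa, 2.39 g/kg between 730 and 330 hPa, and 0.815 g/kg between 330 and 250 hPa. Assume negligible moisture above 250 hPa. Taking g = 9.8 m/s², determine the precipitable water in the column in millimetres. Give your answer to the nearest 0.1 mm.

PW ≈ 51.2 mm

Precipitable water is the column-integrated vapour mass per unit area: PW = (1/g) Σ q̄ Δp, with q in kg/kg and Δp in Pa (1 kg/m² of water = 1 mm).
Layer 1005–780 hPa: Δp = 225 hPa = 22500 Pa, q̄ = 0.0151 kg/kg → 0.0151 × 22500 / 9.8 = 34.67 mm
Layer 780–730 hPa: Δp = 50 hPa = 5000 Pa, q̄ = 0.012 kg/kg → 0.012 × 5000 / 9.8 = 6.12 mm
Layer 730–330 hPa: Δp = 400 hPa = 40000 Pa, q̄ = 0.00239 kg/kg → 0.00239 × 40000 / 9.8 = 9.76 mm
Layer 330–250 hPa: Δp = 80 hPa = 8000 Pa, q̄ = 0.000815 kg/kg → 0.000815 × 8000 / 9.8 = 0.67 mm
PW = 34.67 + 6.12 + 9.76 + 0.67 = 51.22 ≈ 51.2 mm.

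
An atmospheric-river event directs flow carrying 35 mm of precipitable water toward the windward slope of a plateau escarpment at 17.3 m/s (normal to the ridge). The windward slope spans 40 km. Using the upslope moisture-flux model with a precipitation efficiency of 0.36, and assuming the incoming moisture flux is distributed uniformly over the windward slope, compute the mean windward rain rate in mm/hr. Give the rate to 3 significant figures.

Incoming column moisture flux per unit ridge length: F = V × PW = 17.3 × 35 = 605.5 mm·m/s.
Spread over the 40 km slope with efficiency ε = 0.36: R = ε·F/W = 0.36 × 605.5 / 40000 m = 5.449e-03 mm/s.
R = 5.449e-03 × 3600 = 19.6 mm/hr.

R ≈ 19.6 mm/hr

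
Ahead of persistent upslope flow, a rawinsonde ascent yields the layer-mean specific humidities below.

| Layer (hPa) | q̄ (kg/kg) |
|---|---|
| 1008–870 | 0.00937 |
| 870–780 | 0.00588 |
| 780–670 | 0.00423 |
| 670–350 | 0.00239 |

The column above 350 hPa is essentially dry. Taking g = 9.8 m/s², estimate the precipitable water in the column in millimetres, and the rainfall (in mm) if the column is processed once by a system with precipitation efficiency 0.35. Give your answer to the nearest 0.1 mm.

Precipitable water is the column-integrated vapour mass per unit area: PW = (1/g) Σ q̄ Δp, with q in kg/kg and Δp in Pa (1 kg/m² of water = 1 mm).
Layer 1008–870 hPa: Δp = 138 hPa = 13800 Pa, q̄ = 0.00937 kg/kg → 0.00937 × 13800 / 9.8 = 13.19 mm
Layer 870–780 hPa: Δp = 90 hPa = 9000 Pa, q̄ = 0.00588 kg/kg → 0.00588 × 9000 / 9.8 = 5.40 mm
Layer 780–670 hPa: Δp = 110 hPa = 11000 Pa, q̄ = 0.00423 kg/kg → 0.00423 × 11000 / 9.8 = 4.75 mm
Layer 670–350 hPa: Δp = 320 hPa = 32000 Pa, q̄ = 0.00239 kg/kg → 0.00239 × 32000 / 9.8 = 7.80 mm
PW = 13.19 + 5.40 + 4.75 + 7.80 = 31.14 ≈ 31.1 mm.
Rainfall = ε × PW = 0.35 × 31.1 = 10.9 mm.

PW ≈ 31.1 mm; rainfall ≈ 10.9 mm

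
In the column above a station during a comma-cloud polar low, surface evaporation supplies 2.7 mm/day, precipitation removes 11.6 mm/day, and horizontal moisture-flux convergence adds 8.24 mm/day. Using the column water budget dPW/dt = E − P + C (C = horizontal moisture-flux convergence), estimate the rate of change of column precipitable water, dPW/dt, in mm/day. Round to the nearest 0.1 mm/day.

dPW/dt = E − P + C = 2.7 − 11.6 + (8.24) = -0.7 mm/day.

dPW/dt ≈ -0.7 mm/day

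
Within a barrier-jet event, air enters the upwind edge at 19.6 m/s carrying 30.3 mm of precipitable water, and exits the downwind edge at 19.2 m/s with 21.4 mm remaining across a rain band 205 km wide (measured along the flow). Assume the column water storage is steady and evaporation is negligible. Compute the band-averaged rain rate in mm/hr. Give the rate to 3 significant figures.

Column moisture flux per unit crosswind length is F = V × PW.
Inflow: F_in = 19.6 × 30.3 = 593.88 mm·m/s
Outflow: F_out = 19.2 × 21.4 = 410.88 mm·m/s
Steady-state rate R = (F_in − F_out)/L = (593.88 − 410.88) / 205000 m = 8.927e-04 mm/s.
R = 8.927e-04 × 3600 = 3.21 mm/hr.

R ≈ 3.21 mm/hr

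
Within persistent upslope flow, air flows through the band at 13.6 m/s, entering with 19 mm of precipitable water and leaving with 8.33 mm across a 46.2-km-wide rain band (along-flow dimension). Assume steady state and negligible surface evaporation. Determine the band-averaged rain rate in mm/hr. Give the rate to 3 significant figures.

R ≈ 11.3 mm/hr

Column moisture flux per unit crosswind length is F = V × PW.
Inflow: F_in = 13.6 × 19 = 258.4 mm·m/s
Outflow: F_out = 13.6 × 8.33 = 113.288 mm·m/s
Steady-state rate R = (F_in − F_out)/L = (258.4 − 113.288) / 46200 m = 3.141e-03 mm/s.
R = 3.141e-03 × 3600 = 11.3 mm/hr.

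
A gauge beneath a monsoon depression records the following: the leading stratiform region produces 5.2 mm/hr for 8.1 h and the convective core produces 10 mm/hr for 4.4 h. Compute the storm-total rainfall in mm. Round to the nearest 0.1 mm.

Total = Σ Rᵢ Δtᵢ = 5.2 × 8.1 + 10 × 4.4
      = 42.12 + 44 = 86.1 mm.

total ≈ 86.1 mm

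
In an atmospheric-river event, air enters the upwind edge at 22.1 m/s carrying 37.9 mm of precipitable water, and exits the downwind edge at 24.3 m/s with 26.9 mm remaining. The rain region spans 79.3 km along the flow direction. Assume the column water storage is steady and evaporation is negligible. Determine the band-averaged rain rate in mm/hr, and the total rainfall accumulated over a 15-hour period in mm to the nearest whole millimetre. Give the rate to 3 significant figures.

Column moisture flux per unit crosswind length is F = V × PW.
Inflow: F_in = 22.1 × 37.9 = 837.59 mm·m/s
Outflow: F_out = 24.3 × 26.9 = 653.67 mm·m/s
Steady-state rate R = (F_in − F_out)/L = (837.59 − 653.67) / 79300 m = 2.319e-03 mm/s.
R = 2.319e-03 × 3600 = 8.35 mm/hr.
Over 15 h: total = 8.35 × 15 = 125.25 ≈ 125 mm.

R ≈ 8.35 mm/hr; total ≈ 125 mm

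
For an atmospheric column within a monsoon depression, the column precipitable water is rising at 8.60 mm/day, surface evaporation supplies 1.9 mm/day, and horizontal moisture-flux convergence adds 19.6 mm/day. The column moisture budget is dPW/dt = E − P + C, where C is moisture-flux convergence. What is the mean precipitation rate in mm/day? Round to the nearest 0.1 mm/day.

dPW/dt = +8.60 mm/day.
P = E + C − dPW/dt = 1.9 + (19.6) − (+8.60) = 12.9 mm/day.

P ≈ 12.9 mm/day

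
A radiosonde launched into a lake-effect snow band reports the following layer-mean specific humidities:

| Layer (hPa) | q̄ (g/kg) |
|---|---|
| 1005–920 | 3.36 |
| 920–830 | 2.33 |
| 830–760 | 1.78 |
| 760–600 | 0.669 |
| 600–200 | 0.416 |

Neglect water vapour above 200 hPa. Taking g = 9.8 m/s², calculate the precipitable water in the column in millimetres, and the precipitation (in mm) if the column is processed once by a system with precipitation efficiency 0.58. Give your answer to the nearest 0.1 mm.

Precipitable water is the column-integrated vapour mass per unit area: PW = (1/g) Σ q̄ Δp, with q in kg/kg and Δp in Pa (1 kg/m² of water = 1 mm).
Layer 1005–920 hPa: Δp = 85 hPa = 8500 Pa, q̄ = 0.00336 kg/kg → 0.00336 × 8500 / 9.8 = 2.91 mm
Layer 920–830 hPa: Δp = 90 hPa = 9000 Pa, q̄ = 0.00233 kg/kg → 0.00233 × 9000 / 9.8 = 2.14 mm
Layer 830–760 hPa: Δp = 70 hPa = 7000 Pa, q̄ = 0.00178 kg/kg → 0.00178 × 7000 / 9.8 = 1.27 mm
Layer 760–600 hPa: Δp = 160 hPa = 16000 Pa, q̄ = 0.000669 kg/kg → 0.000669 × 16000 / 9.8 = 1.09 mm
Layer 600–200 hPa: Δp = 400 hPa = 40000 Pa, q̄ = 0.000416 kg/kg → 0.000416 × 40000 / 9.8 = 1.70 mm
PW = 2.91 + 2.14 + 1.27 + 1.09 + 1.70 = 9.11 ≈ 9.1 mm.
Precipitation = ε × PW = 0.58 × 9.1 = 5.3 mm.

PW ≈ 9.1 mm; precipitation ≈ 5.3 mm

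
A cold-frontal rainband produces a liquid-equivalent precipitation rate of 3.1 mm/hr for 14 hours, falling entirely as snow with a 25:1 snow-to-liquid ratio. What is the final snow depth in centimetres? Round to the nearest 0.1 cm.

snow depth ≈ 108.5 cm

Liquid-equivalent depth = 3.1 × 14 = 43.4 mm.
Snow depth = 43.4 mm × 25 = 1085 mm = 108.5 cm.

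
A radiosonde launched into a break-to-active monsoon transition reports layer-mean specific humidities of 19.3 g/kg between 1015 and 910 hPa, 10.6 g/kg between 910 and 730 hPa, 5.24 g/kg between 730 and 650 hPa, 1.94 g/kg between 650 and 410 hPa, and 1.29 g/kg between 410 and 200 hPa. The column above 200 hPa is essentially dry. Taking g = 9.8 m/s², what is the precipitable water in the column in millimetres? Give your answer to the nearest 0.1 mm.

PW ≈ 51.9 mm

Precipitable water is the column-integrated vapour mass per unit area: PW = (1/g) Σ q̄ Δp, with q in kg/kg and Δp in Pa (1 kg/m² of water = 1 mm).
Layer 1015–910 hPa: Δp = 105 hPa = 10500 Pa, q̄ = 0.0193 kg/kg → 0.0193 × 10500 / 9.8 = 20.68 mm
Layer 910–730 hPa: Δp = 180 hPa = 18000 Pa, q̄ = 0.0106 kg/kg → 0.0106 × 18000 / 9.8 = 19.47 mm
Layer 730–650 hPa: Δp = 80 hPa = 8000 Pa, q̄ = 0.00524 kg/kg → 0.00524 × 8000 / 9.8 = 4.28 mm
Layer 650–410 hPa: Δp = 240 hPa = 24000 Pa, q̄ = 0.00194 kg/kg → 0.00194 × 24000 / 9.8 = 4.75 mm
Layer 410–200 hPa: Δp = 210 hPa = 21000 Pa, q̄ = 0.00129 kg/kg → 0.00129 × 21000 / 9.8 = 2.76 mm
PW = 20.68 + 19.47 + 4.28 + 4.75 + 2.76 = 51.94 ≈ 51.9 mm.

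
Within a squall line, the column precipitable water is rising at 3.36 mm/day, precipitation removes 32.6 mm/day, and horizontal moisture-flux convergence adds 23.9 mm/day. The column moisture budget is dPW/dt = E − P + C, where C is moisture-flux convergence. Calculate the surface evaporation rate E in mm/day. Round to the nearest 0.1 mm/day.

dPW/dt = +3.36 mm/day.
E = dPW/dt + P − C = (+3.36) + 32.6 − (23.9) = 12.1 mm/day.

E ≈ 12.1 mm/day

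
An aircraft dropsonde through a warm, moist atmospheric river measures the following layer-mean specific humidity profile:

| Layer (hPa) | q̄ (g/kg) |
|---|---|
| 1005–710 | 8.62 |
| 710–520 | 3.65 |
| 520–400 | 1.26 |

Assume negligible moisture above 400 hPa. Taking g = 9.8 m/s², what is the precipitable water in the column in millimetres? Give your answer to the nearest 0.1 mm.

Precipitable water is the column-integrated vapour mass per unit area: PW = (1/g) Σ q̄ Δp, with q in kg/kg and Δp in Pa (1 kg/m² of water = 1 mm).
Layer 1005–710 hPa: Δp = 295 hPa = 29500 Pa, q̄ = 0.00862 kg/kg → 0.00862 × 29500 / 9.8 = 25.95 mm
Layer 710–520 hPa: Δp = 190 hPa = 19000 Pa, q̄ = 0.00365 kg/kg → 0.00365 × 19000 / 9.8 = 7.08 mm
Layer 520–400 hPa: Δp = 120 hPa = 12000 Pa, q̄ = 0.00126 kg/kg → 0.00126 × 12000 / 9.8 = 1.54 mm
PW = 25.95 + 7.08 + 1.54 = 34.57 ≈ 34.6 mm.

PW ≈ 34.6 mm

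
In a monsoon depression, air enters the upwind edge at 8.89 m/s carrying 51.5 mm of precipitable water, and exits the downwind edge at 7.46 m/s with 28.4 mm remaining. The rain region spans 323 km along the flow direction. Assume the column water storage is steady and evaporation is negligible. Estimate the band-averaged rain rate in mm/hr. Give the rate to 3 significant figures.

R ≈ 2.74 mm/hr

Column moisture flux per unit crosswind length is F = V × PW.
Inflow: F_in = 8.89 × 51.5 = 457.835 mm·m/s
Outflow: F_out = 7.46 × 28.4 = 211.864 mm·m/s
Steady-state rate R = (F_in − F_out)/L = (457.835 − 211.864) / 323000 m = 7.615e-04 mm/s.
R = 7.615e-04 × 3600 = 2.74 mm/hr.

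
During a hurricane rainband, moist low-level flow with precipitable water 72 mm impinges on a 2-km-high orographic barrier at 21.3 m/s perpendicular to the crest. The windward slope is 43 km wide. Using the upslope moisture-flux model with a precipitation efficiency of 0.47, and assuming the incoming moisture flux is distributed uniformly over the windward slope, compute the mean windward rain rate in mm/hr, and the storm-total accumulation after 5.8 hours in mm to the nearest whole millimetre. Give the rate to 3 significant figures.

R ≈ 60.3 mm/hr; total ≈ 350 mm

Incoming column moisture flux per unit ridge length: F = V × PW = 21.3 × 72 = 1533.6 mm·m/s.
Spread over the 43 km slope with efficiency ε = 0.47: R = ε·F/W = 0.47 × 1533.6 / 43000 m = 1.676e-02 mm/s.
R = 1.676e-02 × 3600 = 60.3 mm/hr.
Over 5.8 h: total = 60.3 × 5.8 = 349.74 ≈ 350 mm.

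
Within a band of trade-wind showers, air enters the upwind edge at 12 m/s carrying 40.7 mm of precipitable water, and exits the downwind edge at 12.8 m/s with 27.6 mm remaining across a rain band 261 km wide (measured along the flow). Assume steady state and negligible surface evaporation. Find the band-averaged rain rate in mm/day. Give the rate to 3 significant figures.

Column moisture flux per unit crosswind length is F = V × PW.
Inflow: F_in = 12 × 40.7 = 488.4 mm·m/s
Outflow: F_out = 12.8 × 27.6 = 353.28 mm·m/s
Steady-state rate R = (F_in − F_out)/L = (488.4 − 353.28) / 261000 m = 5.177e-04 mm/s.
R = 5.177e-04 × 3600 × 24 = 44.7 mm/day.

R ≈ 44.7 mm/day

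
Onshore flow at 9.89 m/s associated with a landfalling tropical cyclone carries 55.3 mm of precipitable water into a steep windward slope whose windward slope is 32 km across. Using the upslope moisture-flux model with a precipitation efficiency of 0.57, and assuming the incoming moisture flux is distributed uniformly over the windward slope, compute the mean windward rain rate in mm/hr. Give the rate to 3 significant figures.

R ≈ 35.1 mm/hr

Incoming column moisture flux per unit ridge length: F = V × PW = 9.89 × 55.3 = 546.917 mm·m/s.
Spread over the 32 km slope with efficiency ε = 0.57: R = ε·F/W = 0.57 × 546.917 / 32000 m = 9.742e-03 mm/s.
R = 9.742e-03 × 3600 = 35.1 mm/hr.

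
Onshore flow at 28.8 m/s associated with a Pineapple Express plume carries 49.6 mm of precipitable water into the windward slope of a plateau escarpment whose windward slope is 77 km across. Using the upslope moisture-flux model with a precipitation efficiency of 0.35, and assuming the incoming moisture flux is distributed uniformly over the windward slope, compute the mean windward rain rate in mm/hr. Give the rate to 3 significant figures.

R ≈ 23.4 mm/hr

Incoming column moisture flux per unit ridge length: F = V × PW = 28.8 × 49.6 = 1428.48 mm·m/s.
Spread over the 77 km slope with efficiency ε = 0.35: R = ε·F/W = 0.35 × 1428.48 / 77000 m = 6.493e-03 mm/s.
R = 6.493e-03 × 3600 = 23.4 mm/hr.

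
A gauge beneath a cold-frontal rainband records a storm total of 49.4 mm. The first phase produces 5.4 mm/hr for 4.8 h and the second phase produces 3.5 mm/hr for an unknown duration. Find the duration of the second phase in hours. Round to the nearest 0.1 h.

Known phases: 5.4 × 4.8 = 25.92 mm.
Remaining depth = 49.4 − 25.92 = 23.48 mm.
Duration = 23.48 / 3.5 = 6.7 h.

duration ≈ 6.7 h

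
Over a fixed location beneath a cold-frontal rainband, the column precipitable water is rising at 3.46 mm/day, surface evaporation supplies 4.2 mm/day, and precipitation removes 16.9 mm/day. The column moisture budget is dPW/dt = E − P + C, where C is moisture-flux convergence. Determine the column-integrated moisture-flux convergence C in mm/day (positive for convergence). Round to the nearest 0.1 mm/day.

C ≈ 16.2 mm/day

dPW/dt = +3.46 mm/day.
C = dPW/dt − E + P = (+3.46) − 4.2 + 16.9 = 16.2 mm/day.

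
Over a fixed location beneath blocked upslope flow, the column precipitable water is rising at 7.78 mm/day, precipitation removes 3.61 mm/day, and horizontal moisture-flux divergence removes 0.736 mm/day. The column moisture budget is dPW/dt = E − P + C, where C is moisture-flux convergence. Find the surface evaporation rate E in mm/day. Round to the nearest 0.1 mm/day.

E ≈ 12.1 mm/day

dPW/dt = +7.78 mm/day.
E = dPW/dt + P − C = (+7.78) + 3.61 − (-0.736) = 12.1 mm/day.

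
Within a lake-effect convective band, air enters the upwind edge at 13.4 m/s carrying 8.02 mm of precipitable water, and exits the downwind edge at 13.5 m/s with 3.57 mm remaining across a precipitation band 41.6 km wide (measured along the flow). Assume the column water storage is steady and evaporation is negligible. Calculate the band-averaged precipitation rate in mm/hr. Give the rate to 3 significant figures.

R ≈ 5.13 mm/hr

Column moisture flux per unit crosswind length is F = V × PW.
Inflow: F_in = 13.4 × 8.02 = 107.468 mm·m/s
Outflow: F_out = 13.5 × 3.57 = 48.195 mm·m/s
Steady-state rate R = (F_in − F_out)/L = (107.468 − 48.195) / 41600 m = 1.425e-03 mm/s.
R = 1.425e-03 × 3600 = 5.13 mm/hr.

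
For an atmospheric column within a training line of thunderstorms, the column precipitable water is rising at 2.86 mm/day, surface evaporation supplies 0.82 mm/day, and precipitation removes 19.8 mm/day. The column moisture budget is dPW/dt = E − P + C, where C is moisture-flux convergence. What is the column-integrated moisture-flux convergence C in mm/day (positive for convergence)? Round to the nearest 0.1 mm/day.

dPW/dt = +2.86 mm/day.
C = dPW/dt − E + P = (+2.86) − 0.82 + 19.8 = 21.8 mm/day.

C ≈ 21.8 mm/day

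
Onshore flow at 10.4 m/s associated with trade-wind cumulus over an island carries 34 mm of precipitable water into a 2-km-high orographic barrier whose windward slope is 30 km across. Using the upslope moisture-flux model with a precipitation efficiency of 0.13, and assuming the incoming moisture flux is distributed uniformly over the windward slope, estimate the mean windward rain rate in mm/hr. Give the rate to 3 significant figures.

Incoming column moisture flux per unit ridge length: F = V × PW = 10.4 × 34 = 353.6 mm·m/s.
Spread over the 30 km slope with efficiency ε = 0.13: R = ε·F/W = 0.13 × 353.6 / 30000 m = 1.532e-03 mm/s.
R = 1.532e-03 × 3600 = 5.52 mm/hr.

R ≈ 5.52 mm/hr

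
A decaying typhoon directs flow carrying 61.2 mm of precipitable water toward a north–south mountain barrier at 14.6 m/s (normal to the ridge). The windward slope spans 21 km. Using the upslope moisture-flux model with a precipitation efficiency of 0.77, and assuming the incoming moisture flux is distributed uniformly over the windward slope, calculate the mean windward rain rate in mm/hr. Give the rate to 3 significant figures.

Incoming column moisture flux per unit ridge length: F = V × PW = 14.6 × 61.2 = 893.52 mm·m/s.
Spread over the 21 km slope with efficiency ε = 0.77: R = ε·F/W = 0.77 × 893.52 / 21000 m = 3.276e-02 mm/s.
R = 3.276e-02 × 3600 = 118 mm/hr.

R ≈ 118 mm/hr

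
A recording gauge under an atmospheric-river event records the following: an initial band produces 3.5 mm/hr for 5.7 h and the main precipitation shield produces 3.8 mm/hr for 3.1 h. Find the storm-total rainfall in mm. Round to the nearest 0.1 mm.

total ≈ 31.7 mm

Total = Σ Rᵢ Δtᵢ = 3.5 × 5.7 + 3.8 × 3.1
      = 19.95 + 11.78 = 31.7 mm.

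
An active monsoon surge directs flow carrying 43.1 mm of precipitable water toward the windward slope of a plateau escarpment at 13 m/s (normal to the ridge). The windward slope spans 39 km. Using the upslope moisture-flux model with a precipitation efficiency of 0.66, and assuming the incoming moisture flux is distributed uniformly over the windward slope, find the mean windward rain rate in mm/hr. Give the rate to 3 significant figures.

Incoming column moisture flux per unit ridge length: F = V × PW = 13 × 43.1 = 560.3 mm·m/s.
Spread over the 39 km slope with efficiency ε = 0.66: R = ε·F/W = 0.66 × 560.3 / 39000 m = 9.482e-03 mm/s.
R = 9.482e-03 × 3600 = 34.1 mm/hr.

R ≈ 34.1 mm/hr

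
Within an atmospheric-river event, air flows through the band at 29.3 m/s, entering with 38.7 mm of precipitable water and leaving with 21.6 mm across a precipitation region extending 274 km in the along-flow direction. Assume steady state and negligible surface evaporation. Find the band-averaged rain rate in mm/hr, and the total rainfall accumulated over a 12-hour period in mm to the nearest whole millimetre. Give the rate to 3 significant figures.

Column moisture flux per unit crosswind length is F = V × PW.
Inflow: F_in = 29.3 × 38.7 = 1133.91 mm·m/s
Outflow: F_out = 29.3 × 21.6 = 632.88 mm·m/s
Steady-state rate R = (F_in − F_out)/L = (1133.91 − 632.88) / 274000 m = 1.829e-03 mm/s.
R = 1.829e-03 × 3600 = 6.58 mm/hr.
Over 12 h: total = 6.58 × 12 = 78.96 ≈ 79 mm.

R ≈ 6.58 mm/hr; total ≈ 79 mm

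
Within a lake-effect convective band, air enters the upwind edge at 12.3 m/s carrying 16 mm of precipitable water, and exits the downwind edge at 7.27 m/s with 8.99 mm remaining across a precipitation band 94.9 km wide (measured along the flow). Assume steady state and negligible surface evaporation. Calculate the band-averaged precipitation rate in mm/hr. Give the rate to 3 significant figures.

Column moisture flux per unit crosswind length is F = V × PW.
Inflow: F_in = 12.3 × 16 = 196.8 mm·m/s
Outflow: F_out = 7.27 × 8.99 = 65.3573 mm·m/s
Steady-state rate R = (F_in − F_out)/L = (196.8 − 65.3573) / 94900 m = 1.385e-03 mm/s.
R = 1.385e-03 × 3600 = 4.99 mm/hr.

R ≈ 4.99 mm/hr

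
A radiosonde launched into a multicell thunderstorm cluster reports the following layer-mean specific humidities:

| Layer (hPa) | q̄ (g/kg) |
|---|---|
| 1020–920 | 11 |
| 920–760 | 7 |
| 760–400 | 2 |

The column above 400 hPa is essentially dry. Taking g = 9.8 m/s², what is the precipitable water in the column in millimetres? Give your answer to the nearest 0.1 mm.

Precipitable water is the column-integrated vapour mass per unit area: PW = (1/g) Σ q̄ Δp, with q in kg/kg and Δp in Pa (1 kg/m² of water = 1 mm).
Layer 1020–920 hPa: Δp = 100 hPa = 10000 Pa, q̄ = 0.011 kg/kg → 0.011 × 10000 / 9.8 = 11.22 mm
Layer 920–760 hPa: Δp = 160 hPa = 16000 Pa, q̄ = 0.007 kg/kg → 0.007 × 16000 / 9.8 = 11.43 mm
Layer 760–400 hPa: Δp = 360 hPa = 36000 Pa, q̄ = 0.002 kg/kg → 0.002 × 36000 / 9.8 = 7.35 mm
PW = 11.22 + 11.43 + 7.35 = 30.00 ≈ 30.0 mm.

PW ≈ 30.0 mm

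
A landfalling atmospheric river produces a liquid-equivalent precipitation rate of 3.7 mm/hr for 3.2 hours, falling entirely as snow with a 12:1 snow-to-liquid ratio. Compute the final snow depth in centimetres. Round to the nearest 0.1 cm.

Liquid-equivalent depth = 3.7 × 3.2 = 11.84 mm.
Snow depth = 11.84 mm × 12 = 142.08 mm = 14.2 cm.

snow depth ≈ 14.2 cm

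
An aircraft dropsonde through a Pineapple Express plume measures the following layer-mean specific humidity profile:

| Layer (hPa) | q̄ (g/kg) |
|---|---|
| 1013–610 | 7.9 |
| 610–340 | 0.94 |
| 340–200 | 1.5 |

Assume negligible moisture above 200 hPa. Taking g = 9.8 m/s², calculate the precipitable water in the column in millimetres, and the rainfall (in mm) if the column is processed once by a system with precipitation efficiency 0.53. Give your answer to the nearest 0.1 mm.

PW ≈ 37.2 mm; rainfall ≈ 19.7 mm

Precipitable water is the column-integrated vapour mass per unit area: PW = (1/g) Σ q̄ Δp, with q in kg/kg and Δp in Pa (1 kg/m² of water = 1 mm).
Layer 1013–610 hPa: Δp = 403 hPa = 40300 Pa, q̄ = 0.0079 kg/kg → 0.0079 × 40300 / 9.8 = 32.49 mm
Layer 610–340 hPa: Δp = 270 hPa = 27000 Pa, q̄ = 0.00094 kg/kg → 0.00094 × 27000 / 9.8 = 2.59 mm
Layer 340–200 hPa: Δp = 140 hPa = 14000 Pa, q̄ = 0.0015 kg/kg → 0.0015 × 14000 / 9.8 = 2.14 mm
PW = 32.49 + 2.59 + 2.14 = 37.22 ≈ 37.2 mm.
Rainfall = ε × PW = 0.53 × 37.2 = 19.7 mm.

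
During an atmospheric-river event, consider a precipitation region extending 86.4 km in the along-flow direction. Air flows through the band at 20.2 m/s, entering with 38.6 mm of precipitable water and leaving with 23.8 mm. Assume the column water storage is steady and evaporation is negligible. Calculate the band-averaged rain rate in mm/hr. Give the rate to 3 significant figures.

Column moisture flux per unit crosswind length is F = V × PW.
Inflow: F_in = 20.2 × 38.6 = 779.72 mm·m/s
Outflow: F_out = 20.2 × 23.8 = 480.76 mm·m/s
Steady-state rate R = (F_in − F_out)/L = (779.72 − 480.76) / 86400 m = 3.460e-03 mm/s.
R = 3.460e-03 × 3600 = 12.5 mm/hr.

R ≈ 12.5 mm/hr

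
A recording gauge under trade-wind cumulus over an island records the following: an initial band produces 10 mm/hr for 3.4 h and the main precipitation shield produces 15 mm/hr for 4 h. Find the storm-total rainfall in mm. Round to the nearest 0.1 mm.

Total = Σ Rᵢ Δtᵢ = 10 × 3.4 + 15 × 4
      = 34 + 60 = 94.0 mm.

total ≈ 94.0 mm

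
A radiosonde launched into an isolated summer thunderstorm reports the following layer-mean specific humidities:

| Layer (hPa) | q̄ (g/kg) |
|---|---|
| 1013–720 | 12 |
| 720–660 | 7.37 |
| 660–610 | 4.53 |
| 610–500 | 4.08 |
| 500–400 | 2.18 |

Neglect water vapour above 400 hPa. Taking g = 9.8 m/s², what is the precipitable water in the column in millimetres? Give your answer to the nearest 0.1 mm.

Precipitable water is the column-integrated vapour mass per unit area: PW = (1/g) Σ q̄ Δp, with q in kg/kg and Δp in Pa (1 kg/m² of water = 1 mm).
Layer 1013–720 hPa: Δp = 293 hPa = 29300 Pa, q̄ = 0.012 kg/kg → 0.012 × 29300 / 9.8 = 35.88 mm
Layer 720–660 hPa: Δp = 60 hPa = 6000 Pa, q̄ = 0.00737 kg/kg → 0.00737 × 6000 / 9.8 = 4.51 mm
Layer 660–610 hPa: Δp = 50 hPa = 5000 Pa, q̄ = 0.00453 kg/kg → 0.00453 × 5000 / 9.8 = 2.31 mm
Layer 610–500 hPa: Δp = 110 hPa = 11000 Pa, q̄ = 0.00408 kg/kg → 0.00408 × 11000 / 9.8 = 4.58 mm
Layer 500–400 hPa: Δp = 100 hPa = 10000 Pa, q̄ = 0.00218 kg/kg → 0.00218 × 10000 / 9.8 = 2.22 mm
PW = 35.88 + 4.51 + 2.31 + 4.58 + 2.22 = 49.50 ≈ 49.5 mm.

PW ≈ 49.5 mm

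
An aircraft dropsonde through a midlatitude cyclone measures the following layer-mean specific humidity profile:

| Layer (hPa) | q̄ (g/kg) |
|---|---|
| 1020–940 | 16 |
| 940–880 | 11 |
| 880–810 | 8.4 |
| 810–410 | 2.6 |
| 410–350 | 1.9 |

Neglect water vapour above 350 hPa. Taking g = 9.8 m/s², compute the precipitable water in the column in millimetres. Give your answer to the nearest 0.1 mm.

PW ≈ 37.6 mm

Precipitable water is the column-integrated vapour mass per unit area: PW = (1/g) Σ q̄ Δp, with q in kg/kg and Δp in Pa (1 kg/m² of water = 1 mm).
Layer 1020–940 hPa: Δp = 80 hPa = 8000 Pa, q̄ = 0.016 kg/kg → 0.016 × 8000 / 9.8 = 13.06 mm
Layer 940–880 hPa: Δp = 60 hPa = 6000 Pa, q̄ = 0.011 kg/kg → 0.011 × 6000 / 9.8 = 6.73 mm
Layer 880–810 hPa: Δp = 70 hPa = 7000 Pa, q̄ = 0.0084 kg/kg → 0.0084 × 7000 / 9.8 = 6.00 mm
Layer 810–410 hPa: Δp = 400 hPa = 40000 Pa, q̄ = 0.0026 kg/kg → 0.0026 × 40000 / 9.8 = 10.61 mm
Layer 410–350 hPa: Δp = 60 hPa = 6000 Pa, q̄ = 0.0019 kg/kg → 0.0019 × 6000 / 9.8 = 1.16 mm
PW = 13.06 + 6.73 + 6.00 + 10.61 + 1.16 = 37.56 ≈ 37.6 mm.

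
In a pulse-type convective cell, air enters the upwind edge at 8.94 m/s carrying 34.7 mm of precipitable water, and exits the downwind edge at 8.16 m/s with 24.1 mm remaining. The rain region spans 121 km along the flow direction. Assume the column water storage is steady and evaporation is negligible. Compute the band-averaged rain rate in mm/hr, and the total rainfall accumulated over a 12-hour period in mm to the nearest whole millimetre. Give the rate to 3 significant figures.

R ≈ 3.38 mm/hr; total ≈ 41 mm

Column moisture flux per unit crosswind length is F = V × PW.
Inflow: F_in = 8.94 × 34.7 = 310.218 mm·m/s
Outflow: F_out = 8.16 × 24.1 = 196.656 mm·m/s
Steady-state rate R = (F_in − F_out)/L = (310.218 − 196.656) / 121000 m = 9.385e-04 mm/s.
R = 9.385e-04 × 3600 = 3.38 mm/hr.
Over 12 h: total = 3.38 × 12 = 40.56 ≈ 41 mm.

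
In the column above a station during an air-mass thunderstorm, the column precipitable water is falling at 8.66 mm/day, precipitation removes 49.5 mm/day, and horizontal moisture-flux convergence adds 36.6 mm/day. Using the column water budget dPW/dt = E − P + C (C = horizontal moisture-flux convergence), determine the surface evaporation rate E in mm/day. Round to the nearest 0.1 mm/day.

E ≈ 4.2 mm/day

dPW/dt = -8.66 mm/day.
E = dPW/dt + P − C = (-8.66) + 49.5 − (36.6) = 4.2 mm/day.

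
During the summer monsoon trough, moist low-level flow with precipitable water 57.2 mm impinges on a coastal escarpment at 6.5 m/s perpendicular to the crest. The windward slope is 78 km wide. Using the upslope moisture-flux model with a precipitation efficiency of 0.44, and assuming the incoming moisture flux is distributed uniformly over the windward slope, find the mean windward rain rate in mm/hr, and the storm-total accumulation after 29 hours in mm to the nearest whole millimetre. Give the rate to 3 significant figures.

R ≈ 7.55 mm/hr; total ≈ 219 mm

Incoming column moisture flux per unit ridge length: F = V × PW = 6.5 × 57.2 = 371.8 mm·m/s.
Spread over the 78 km slope with efficiency ε = 0.44: R = ε·F/W = 0.44 × 371.8 / 78000 m = 2.097e-03 mm/s.
R = 2.097e-03 × 3600 = 7.55 mm/hr.
Over 29 h: total = 7.55 × 29 = 218.95 ≈ 219 mm.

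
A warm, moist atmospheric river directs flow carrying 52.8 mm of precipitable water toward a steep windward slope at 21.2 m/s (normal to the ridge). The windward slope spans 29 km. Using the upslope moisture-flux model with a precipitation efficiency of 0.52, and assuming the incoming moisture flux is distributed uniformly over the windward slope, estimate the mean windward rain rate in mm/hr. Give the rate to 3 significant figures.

R ≈ 72.3 mm/hr

Incoming column moisture flux per unit ridge length: F = V × PW = 21.2 × 52.8 = 1119.36 mm·m/s.
Spread over the 29 km slope with efficiency ε = 0.52: R = ε·F/W = 0.52 × 1119.36 / 29000 m = 2.007e-02 mm/s.
R = 2.007e-02 × 3600 = 72.3 mm/hr.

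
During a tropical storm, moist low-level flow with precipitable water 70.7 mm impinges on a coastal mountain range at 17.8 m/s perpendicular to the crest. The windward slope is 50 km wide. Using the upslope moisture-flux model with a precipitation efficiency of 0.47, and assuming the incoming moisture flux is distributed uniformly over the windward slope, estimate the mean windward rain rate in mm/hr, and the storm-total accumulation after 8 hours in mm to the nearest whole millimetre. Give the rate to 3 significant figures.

Incoming column moisture flux per unit ridge length: F = V × PW = 17.8 × 70.7 = 1258.46 mm·m/s.
Spread over the 50 km slope with efficiency ε = 0.47: R = ε·F/W = 0.47 × 1258.46 / 50000 m = 1.183e-02 mm/s.
R = 1.183e-02 × 3600 = 42.6 mm/hr.
Over 8 h: total = 42.6 × 8 = 340.8 ≈ 341 mm.

R ≈ 42.6 mm/hr; total ≈ 341 mm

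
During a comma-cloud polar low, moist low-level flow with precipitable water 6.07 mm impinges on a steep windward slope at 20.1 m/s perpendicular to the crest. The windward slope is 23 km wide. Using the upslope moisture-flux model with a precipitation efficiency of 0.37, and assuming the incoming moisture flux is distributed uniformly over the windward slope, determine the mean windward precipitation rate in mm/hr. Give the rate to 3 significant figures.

R ≈ 7.07 mm/hr

Incoming column moisture flux per unit ridge length: F = V × PW = 20.1 × 6.07 = 122.007 mm·m/s.
Spread over the 23 km slope with efficiency ε = 0.37: R = ε·F/W = 0.37 × 122.007 / 23000 m = 1.963e-03 mm/s.
R = 1.963e-03 × 3600 = 7.07 mm/hr.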